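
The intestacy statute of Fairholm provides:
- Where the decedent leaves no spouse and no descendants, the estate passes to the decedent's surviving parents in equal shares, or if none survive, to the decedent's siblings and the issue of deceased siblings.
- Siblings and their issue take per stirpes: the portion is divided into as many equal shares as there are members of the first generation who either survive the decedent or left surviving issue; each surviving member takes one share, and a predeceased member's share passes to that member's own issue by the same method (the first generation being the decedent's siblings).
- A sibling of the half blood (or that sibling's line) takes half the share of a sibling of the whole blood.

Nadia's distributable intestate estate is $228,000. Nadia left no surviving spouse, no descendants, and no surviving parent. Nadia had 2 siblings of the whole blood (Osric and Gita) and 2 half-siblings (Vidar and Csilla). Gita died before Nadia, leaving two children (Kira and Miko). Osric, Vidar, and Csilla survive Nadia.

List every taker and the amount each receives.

The entire $228,000 passes to the siblings and their issue.
Counting each half-blood sibling's line as half a unit, there are 3 units in $228,000, so one unit is $76,000. Whole-blood lines (Osric and Gita) take $76,000 each; half-blood lines (Vidar and Csilla) take $38,000 each.
Gita's share ($76,000) is divided into 2 shares of $38,000: Kira and Miko each take $38,000.

Osric: $76,000; Vidar: $38,000; Kira: $38,000; Miko: $38,000; Csilla: $38,000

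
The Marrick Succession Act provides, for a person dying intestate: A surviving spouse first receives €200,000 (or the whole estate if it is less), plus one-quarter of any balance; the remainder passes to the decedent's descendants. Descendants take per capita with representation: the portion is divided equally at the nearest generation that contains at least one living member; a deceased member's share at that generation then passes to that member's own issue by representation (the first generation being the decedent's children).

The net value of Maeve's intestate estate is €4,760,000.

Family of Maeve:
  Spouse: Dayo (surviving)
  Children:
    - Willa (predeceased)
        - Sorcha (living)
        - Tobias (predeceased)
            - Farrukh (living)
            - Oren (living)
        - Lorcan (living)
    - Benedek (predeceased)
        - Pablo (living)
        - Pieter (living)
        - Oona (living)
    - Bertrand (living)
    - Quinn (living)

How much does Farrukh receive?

Farrukh receives €142,500.

Dayo first takes €200,000, leaving a balance of €4,560,000. Dayo then takes one-quarter of the balance (€1,140,000), for a total of €1,340,000. The remaining €3,420,000 passes to the descendants.
The descendants' portion (€3,420,000) is divided into 4 shares of €855,000: Bertrand and Quinn each take €855,000; Willa's €855,000 share passes to Willa's issue; Benedek's €855,000 share passes to Benedek's issue.
Willa's share (€855,000) is divided into 3 shares of €285,000: Sorcha and Lorcan each take €285,000; Tobias's €285,000 share passes to Tobias's issue.
Tobias's share (€285,000) is divided into 2 shares of €142,500: Farrukh and Oren each take €142,500.
Benedek's share (€855,000) is divided into 3 shares of €285,000: Pablo, Pieter, and Oona each take €285,000.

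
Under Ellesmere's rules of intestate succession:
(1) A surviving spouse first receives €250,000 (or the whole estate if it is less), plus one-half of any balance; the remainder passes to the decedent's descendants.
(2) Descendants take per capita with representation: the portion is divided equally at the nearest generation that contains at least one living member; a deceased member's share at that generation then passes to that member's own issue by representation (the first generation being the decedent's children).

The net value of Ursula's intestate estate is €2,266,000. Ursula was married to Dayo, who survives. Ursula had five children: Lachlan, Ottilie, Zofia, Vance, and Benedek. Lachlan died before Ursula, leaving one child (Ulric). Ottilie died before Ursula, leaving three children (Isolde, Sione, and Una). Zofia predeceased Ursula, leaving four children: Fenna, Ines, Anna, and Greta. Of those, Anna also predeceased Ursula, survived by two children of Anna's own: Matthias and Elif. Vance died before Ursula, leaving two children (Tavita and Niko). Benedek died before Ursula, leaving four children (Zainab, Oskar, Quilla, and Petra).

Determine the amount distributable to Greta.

Greta receives €72,000.

Dayo first takes €250,000, leaving a balance of €2,016,000. Dayo then takes one-half of the balance (€1,008,000), for a total of €1,258,000. The remaining €1,008,000 passes to the descendants.
No child survives, so the initial division is made at the grandchildren's generation.
The descendants' portion (€1,008,000) is divided into 14 shares of €72,000: Ulric, Isolde, Sione, Una, Fenna, Ines, Greta, Tavita, Niko, Zainab, Oskar, Quilla, and Petra each take €72,000; Anna's €72,000 share passes to Anna's issue.
Anna's share (€72,000) is divided into 2 shares of €36,000: Matthias and Elif each take €36,000.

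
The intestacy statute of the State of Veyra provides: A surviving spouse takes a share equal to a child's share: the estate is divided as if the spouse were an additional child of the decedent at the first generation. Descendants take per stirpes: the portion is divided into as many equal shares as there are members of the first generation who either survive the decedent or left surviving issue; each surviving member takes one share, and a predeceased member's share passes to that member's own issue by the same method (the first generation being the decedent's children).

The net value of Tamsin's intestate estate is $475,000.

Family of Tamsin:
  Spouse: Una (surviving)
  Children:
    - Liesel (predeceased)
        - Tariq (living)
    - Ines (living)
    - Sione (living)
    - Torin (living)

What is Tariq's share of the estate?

Tariq receives $95,000.

The spouse counts as an additional share at the children's level, so there are 5 primary shares of $95,000. Una takes one such share ($95,000).
The children's combined portion ($380,000) is divided into 4 shares of $95,000: Ines, Sione, and Torin each take $95,000; Liesel's $95,000 share passes to Liesel's issue.
Liesel's share ($95,000) passes entirely to Tariq.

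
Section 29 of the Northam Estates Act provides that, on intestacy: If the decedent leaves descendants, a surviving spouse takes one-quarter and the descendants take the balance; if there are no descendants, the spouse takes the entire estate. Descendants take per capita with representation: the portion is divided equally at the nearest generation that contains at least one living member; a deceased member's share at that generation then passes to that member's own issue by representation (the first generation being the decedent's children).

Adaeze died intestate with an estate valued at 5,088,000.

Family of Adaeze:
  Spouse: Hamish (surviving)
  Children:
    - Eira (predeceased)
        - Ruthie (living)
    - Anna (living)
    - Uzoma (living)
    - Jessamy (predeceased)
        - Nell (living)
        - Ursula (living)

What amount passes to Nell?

Hamish takes one-quarter of 5,088,000 = 1,272,000. The remaining 3,816,000 passes to the descendants.
The descendants' portion (3,816,000) is divided into 4 shares of 954,000: Anna and Uzoma each take 954,000; Eira's 954,000 share passes to Eira's issue; Jessamy's 954,000 share passes to Jessamy's issue.
Eira's share (954,000) passes entirely to Ruthie.
Jessamy's share (954,000) is divided into 2 shares of 477,000: Nell and Ursula each take 477,000.

Nell receives 477,000.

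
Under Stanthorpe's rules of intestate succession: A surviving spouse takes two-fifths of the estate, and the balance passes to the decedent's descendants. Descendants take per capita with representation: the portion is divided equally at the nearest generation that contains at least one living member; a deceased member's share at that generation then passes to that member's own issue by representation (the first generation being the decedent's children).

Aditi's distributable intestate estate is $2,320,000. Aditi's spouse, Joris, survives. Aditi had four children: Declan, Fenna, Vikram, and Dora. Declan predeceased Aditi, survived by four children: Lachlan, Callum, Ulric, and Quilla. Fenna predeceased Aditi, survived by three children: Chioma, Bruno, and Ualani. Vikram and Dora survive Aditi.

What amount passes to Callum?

Callum receives $87,000.

Joris takes two-fifths of $2,320,000 = $928,000. The remaining $1,392,000 passes to the descendants.
The descendants' portion ($1,392,000) is divided into 4 shares of $348,000: Vikram and Dora each take $348,000; Declan's $348,000 share passes to Declan's issue; Fenna's $348,000 share passes to Fenna's issue.
Declan's share ($348,000) is divided into 4 shares of $87,000: Lachlan, Callum, Ulric, and Quilla each take $87,000.
Fenna's share ($348,000) is divided into 3 shares of $116,000: Chioma, Bruno, and Ualani each take $116,000.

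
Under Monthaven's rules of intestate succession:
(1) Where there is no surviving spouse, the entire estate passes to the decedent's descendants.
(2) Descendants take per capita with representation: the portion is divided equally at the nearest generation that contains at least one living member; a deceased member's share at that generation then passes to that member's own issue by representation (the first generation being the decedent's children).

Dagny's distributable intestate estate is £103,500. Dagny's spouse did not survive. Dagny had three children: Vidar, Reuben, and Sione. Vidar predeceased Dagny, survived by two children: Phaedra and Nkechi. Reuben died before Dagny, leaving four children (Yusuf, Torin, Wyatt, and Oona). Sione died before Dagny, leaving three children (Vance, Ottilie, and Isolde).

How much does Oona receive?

The entire £103,500 passes to the descendants.
No child survives, so the initial division is made at the grandchildren's generation.
That amount (£103,500) is divided into 9 shares of £11,500: Phaedra, Nkechi, Yusuf, Torin, Wyatt, Oona, Vance, Ottilie, and Isolde each take £11,500.

Oona receives £11,500.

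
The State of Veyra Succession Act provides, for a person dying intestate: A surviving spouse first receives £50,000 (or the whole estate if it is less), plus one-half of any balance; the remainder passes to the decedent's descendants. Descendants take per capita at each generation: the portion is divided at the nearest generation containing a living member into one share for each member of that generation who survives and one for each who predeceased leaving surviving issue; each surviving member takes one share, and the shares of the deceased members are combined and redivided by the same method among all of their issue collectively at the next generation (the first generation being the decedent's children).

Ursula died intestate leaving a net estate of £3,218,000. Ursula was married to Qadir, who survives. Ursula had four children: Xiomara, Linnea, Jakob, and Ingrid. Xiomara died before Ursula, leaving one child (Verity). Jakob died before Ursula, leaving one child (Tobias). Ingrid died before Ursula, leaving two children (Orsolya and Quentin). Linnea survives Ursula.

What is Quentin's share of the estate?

Quentin receives £297,000.

Qadir first takes £50,000, leaving a balance of £3,168,000. Qadir then takes one-half of the balance (£1,584,000), for a total of £1,634,000. The remaining £1,584,000 passes to the descendants.
The descendants' portion (£1,584,000) is divided at the children's generation into 4 shares of £396,000. Linnea takes £396,000. The 3 shares of the deceased (Xiomara, Jakob, and Ingrid) are combined into a pool of £1,188,000.
That pool (£1,188,000) is divided at the grandchildren's generation equally among Verity, Tobias, Orsolya, and Quentin: £297,000 each.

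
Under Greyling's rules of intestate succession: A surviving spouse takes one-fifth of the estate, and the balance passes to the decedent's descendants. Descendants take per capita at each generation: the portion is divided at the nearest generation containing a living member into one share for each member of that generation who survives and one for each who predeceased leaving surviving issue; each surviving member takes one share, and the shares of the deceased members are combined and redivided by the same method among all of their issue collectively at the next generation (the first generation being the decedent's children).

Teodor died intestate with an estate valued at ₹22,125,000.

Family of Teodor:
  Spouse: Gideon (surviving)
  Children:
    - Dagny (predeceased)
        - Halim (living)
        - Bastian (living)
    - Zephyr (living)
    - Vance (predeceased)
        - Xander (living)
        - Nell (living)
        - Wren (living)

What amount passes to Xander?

Xander receives ₹2,360,000.

Gideon takes one-fifth of ₹22,125,000 = ₹4,425,000. The remaining ₹17,700,000 passes to the descendants.
The descendants' portion (₹17,700,000) is divided at the children's generation into 3 shares of ₹5,900,000. Zephyr takes ₹5,900,000. The 2 shares of the deceased (Dagny and Vance) are combined into a pool of ₹11,800,000.
That pool (₹11,800,000) is divided at the grandchildren's generation equally among Halim, Bastian, Xander, Nell, and Wren: ₹2,360,000 each.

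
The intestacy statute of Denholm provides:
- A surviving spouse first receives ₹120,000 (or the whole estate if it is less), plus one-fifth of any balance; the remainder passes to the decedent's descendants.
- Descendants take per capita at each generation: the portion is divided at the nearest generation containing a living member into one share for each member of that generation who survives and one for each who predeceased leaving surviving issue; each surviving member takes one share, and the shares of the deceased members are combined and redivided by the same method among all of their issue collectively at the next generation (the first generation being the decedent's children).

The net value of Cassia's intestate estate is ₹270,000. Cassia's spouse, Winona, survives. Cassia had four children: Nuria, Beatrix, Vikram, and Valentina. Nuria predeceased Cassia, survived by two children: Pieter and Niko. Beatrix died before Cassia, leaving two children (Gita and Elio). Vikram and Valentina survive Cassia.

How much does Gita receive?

Gita receives ₹15,000.

Winona first takes ₹120,000, leaving a balance of ₹150,000. Winona then takes one-fifth of the balance (₹30,000), for a total of ₹150,000. The remaining ₹120,000 passes to the descendants.
The descendants' portion (₹120,000) is divided at the children's generation into 4 shares of ₹30,000. Vikram and Valentina each take ₹30,000. The 2 shares of the deceased (Nuria and Beatrix) are combined into a pool of ₹60,000.
That pool (₹60,000) is divided at the grandchildren's generation equally among Pieter, Niko, Gita, and Elio: ₹15,000 each.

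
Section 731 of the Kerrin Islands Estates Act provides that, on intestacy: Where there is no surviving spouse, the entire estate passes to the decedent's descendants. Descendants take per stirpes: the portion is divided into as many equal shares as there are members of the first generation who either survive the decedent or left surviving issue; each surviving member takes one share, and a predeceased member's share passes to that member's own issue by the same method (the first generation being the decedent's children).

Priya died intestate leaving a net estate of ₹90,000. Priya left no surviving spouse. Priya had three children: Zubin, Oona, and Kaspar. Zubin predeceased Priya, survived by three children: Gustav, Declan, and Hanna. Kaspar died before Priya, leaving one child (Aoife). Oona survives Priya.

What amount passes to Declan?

The entire ₹90,000 passes to the descendants.
That amount (₹90,000) is divided into 3 shares of ₹30,000: Oona takes ₹30,000; Zubin's ₹30,000 share passes to Zubin's issue; Kaspar's ₹30,000 share passes to Kaspar's issue.
Zubin's share (₹30,000) is divided into 3 shares of ₹10,000: Gustav, Declan, and Hanna each take ₹10,000.
Kaspar's share (₹30,000) passes entirely to Aoife.

Declan receives ₹10,000.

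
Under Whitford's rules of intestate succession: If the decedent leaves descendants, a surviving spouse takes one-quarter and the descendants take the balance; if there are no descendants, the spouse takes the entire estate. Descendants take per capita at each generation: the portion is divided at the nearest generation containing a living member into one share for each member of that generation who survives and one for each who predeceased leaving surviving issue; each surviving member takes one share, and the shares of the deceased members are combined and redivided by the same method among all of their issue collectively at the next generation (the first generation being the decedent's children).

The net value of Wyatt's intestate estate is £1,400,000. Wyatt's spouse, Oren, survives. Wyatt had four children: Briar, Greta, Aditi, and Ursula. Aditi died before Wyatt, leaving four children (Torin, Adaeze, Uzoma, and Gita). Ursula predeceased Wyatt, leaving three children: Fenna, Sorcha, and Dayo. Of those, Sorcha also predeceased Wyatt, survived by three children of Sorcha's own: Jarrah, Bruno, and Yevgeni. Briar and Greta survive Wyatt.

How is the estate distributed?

Oren takes one-quarter of £1,400,000 = £350,000. The remaining £1,050,000 passes to the descendants.
The descendants' portion (£1,050,000) is divided at the children's generation into 4 shares of £262,500. Briar and Greta each take £262,500. The 2 shares of the deceased (Aditi and Ursula) are combined into a pool of £525,000.
That pool (£525,000) is divided at the grandchildren's generation into 7 shares of £75,000. Torin, Adaeze, Uzoma, Gita, Fenna, and Dayo each take £75,000. The remaining share for the deceased Sorcha (£75,000) is carried to the next generation.
That pool (£75,000) is divided at the great-grandchildren's generation equally among Jarrah, Bruno, and Yevgeni: £25,000 each.

Oren: £350,000; Briar: £262,500; Greta: £262,500; Torin: £75,000; Adaeze: £75,000; Uzoma: £75,000; Gita: £75,000; Fenna: £75,000; Jarrah: £25,000; Bruno: £25,000; Yevgeni: £25,000; Dayo: £75,000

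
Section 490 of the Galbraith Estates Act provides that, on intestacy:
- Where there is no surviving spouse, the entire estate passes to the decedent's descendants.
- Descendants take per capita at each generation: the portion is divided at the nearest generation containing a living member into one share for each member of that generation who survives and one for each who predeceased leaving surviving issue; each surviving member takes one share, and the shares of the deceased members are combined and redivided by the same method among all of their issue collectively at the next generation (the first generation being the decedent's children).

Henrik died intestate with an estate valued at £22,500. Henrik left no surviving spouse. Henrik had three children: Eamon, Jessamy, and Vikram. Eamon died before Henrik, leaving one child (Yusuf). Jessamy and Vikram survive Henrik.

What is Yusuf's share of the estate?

The entire £22,500 passes to the descendants.
That amount (£22,500) is divided at the children's generation into 3 shares of £7,500. Jessamy and Vikram each take £7,500. The remaining share for the deceased Eamon (£7,500) is carried to the next generation.
That pool (£7,500) passes entirely to Yusuf, the sole taker at the grandchildren's generation.

Yusuf receives £7,500.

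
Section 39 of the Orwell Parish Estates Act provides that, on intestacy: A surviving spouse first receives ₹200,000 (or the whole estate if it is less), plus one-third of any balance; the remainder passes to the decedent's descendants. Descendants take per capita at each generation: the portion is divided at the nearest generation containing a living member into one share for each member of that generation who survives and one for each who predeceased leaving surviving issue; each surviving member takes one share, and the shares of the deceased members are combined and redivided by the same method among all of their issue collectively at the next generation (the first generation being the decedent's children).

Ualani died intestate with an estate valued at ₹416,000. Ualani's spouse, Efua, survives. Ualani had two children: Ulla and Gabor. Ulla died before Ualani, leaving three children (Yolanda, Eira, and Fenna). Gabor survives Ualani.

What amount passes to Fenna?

Fenna receives ₹24,000.

Efua first takes ₹200,000, leaving a balance of ₹216,000. Efua then takes one-third of the balance (₹72,000), for a total of ₹272,000. The remaining ₹144,000 passes to the descendants.
The descendants' portion (₹144,000) is divided at the children's generation into 2 shares of ₹72,000. Gabor takes ₹72,000. The remaining share for the deceased Ulla (₹72,000) is carried to the next generation.
That pool (₹72,000) is divided at the grandchildren's generation equally among Yolanda, Eira, and Fenna: ₹24,000 each.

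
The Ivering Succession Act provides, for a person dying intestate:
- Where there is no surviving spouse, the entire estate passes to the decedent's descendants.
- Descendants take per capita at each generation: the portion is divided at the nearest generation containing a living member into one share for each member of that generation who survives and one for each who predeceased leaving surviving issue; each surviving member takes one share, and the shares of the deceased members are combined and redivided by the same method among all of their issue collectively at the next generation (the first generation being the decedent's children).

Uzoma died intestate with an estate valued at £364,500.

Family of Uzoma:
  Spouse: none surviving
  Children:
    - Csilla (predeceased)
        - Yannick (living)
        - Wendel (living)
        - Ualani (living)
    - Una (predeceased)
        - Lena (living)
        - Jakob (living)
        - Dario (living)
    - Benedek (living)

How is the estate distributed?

Yannick: £40,500; Wendel: £40,500; Ualani: £40,500; Lena: £40,500; Jakob: £40,500; Dario: £40,500; Benedek: £121,500

The entire £364,500 passes to the descendants.
That amount (£364,500) is divided at the children's generation into 3 shares of £121,500. Benedek takes £121,500. The 2 shares of the deceased (Csilla and Una) are combined into a pool of £243,000.
That pool (£243,000) is divided at the grandchildren's generation equally among Yannick, Wendel, Ualani, Lena, Jakob, and Dario: £40,500 each.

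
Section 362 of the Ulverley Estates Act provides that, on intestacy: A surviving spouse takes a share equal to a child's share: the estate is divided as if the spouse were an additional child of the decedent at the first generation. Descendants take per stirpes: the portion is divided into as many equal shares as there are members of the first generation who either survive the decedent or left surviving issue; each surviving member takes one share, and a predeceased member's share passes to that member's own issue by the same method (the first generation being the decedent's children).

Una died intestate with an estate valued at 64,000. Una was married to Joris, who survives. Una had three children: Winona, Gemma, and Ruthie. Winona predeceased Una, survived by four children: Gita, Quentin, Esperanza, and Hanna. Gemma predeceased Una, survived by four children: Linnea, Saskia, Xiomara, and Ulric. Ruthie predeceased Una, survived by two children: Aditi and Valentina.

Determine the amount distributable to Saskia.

Saskia receives 4,000.

The spouse counts as an additional share at the children's level, so there are 4 primary shares of 16,000. Joris takes one such share (16,000).
The children's combined portion (48,000) is divided into 3 shares of 16,000: Winona's 16,000 share passes to Winona's issue; Gemma's 16,000 share passes to Gemma's issue; Ruthie's 16,000 share passes to Ruthie's issue.
Winona's share (16,000) is divided into 4 shares of 4,000: Gita, Quentin, Esperanza, and Hanna each take 4,000.
Gemma's share (16,000) is divided into 4 shares of 4,000: Linnea, Saskia, Xiomara, and Ulric each take 4,000.
Ruthie's share (16,000) is divided into 2 shares of 8,000: Aditi and Valentina each take 8,000.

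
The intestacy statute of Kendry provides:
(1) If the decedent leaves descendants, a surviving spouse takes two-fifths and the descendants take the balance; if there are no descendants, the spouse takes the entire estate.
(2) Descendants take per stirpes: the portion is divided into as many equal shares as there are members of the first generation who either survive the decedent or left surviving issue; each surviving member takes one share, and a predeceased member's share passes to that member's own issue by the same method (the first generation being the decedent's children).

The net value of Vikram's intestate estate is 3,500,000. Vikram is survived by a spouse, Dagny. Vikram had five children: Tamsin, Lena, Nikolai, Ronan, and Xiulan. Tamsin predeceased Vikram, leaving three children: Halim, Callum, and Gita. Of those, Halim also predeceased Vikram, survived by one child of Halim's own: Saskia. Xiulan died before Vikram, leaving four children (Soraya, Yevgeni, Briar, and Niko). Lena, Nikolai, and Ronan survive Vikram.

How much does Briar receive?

Dagny takes two-fifths of 3,500,000 = 1,400,000. The remaining 2,100,000 passes to the descendants.
The descendants' portion (2,100,000) is divided into 5 shares of 420,000: Lena, Nikolai, and Ronan each take 420,000; Tamsin's 420,000 share passes to Tamsin's issue; Xiulan's 420,000 share passes to Xiulan's issue.
Tamsin's share (420,000) is divided into 3 shares of 140,000: Callum and Gita each take 140,000; Halim's 140,000 share passes to Halim's issue.
Halim's share (140,000) passes entirely to Saskia.
Xiulan's share (420,000) is divided into 4 shares of 105,000: Soraya, Yevgeni, Briar, and Niko each take 105,000.

Briar receives 105,000.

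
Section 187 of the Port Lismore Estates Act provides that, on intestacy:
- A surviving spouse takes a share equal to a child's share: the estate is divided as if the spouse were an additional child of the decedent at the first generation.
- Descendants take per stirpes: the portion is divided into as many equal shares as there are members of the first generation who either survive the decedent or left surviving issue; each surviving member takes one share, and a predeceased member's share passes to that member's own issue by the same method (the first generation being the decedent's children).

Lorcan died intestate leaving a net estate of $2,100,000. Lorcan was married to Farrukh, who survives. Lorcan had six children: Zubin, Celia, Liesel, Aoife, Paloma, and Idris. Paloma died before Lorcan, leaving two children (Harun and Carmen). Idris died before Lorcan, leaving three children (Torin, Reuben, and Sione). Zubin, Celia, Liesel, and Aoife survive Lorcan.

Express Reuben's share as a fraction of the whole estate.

The spouse counts as an additional share at the children's level, so there are 7 primary shares of $300,000. Farrukh takes one such share ($300,000).
The children's combined portion ($1,800,000) is divided into 6 shares of $300,000: Zubin, Celia, Liesel, and Aoife each take $300,000; Paloma's $300,000 share passes to Paloma's issue; Idris's $300,000 share passes to Idris's issue.
Paloma's share ($300,000) is divided into 2 shares of $150,000: Harun and Carmen each take $150,000.
Idris's share ($300,000) is divided into 3 shares of $100,000: Torin, Reuben, and Sione each take $100,000.

Reuben receives 1/21 of the estate.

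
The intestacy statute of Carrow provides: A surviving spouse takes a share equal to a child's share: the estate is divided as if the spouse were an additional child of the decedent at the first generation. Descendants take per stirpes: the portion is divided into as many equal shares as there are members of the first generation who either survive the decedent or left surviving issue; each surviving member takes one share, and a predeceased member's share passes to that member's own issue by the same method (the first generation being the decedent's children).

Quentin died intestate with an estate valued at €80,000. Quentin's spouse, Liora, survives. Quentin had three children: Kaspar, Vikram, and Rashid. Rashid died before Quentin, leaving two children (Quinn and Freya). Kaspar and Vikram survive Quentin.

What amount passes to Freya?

Freya receives €10,000.

The spouse counts as an additional share at the children's level, so there are 4 primary shares of €20,000. Liora takes one such share (€20,000).
The children's combined portion (€60,000) is divided into 3 shares of €20,000: Kaspar and Vikram each take €20,000; Rashid's €20,000 share passes to Rashid's issue.
Rashid's share (€20,000) is divided into 2 shares of €10,000: Quinn and Freya each take €10,000.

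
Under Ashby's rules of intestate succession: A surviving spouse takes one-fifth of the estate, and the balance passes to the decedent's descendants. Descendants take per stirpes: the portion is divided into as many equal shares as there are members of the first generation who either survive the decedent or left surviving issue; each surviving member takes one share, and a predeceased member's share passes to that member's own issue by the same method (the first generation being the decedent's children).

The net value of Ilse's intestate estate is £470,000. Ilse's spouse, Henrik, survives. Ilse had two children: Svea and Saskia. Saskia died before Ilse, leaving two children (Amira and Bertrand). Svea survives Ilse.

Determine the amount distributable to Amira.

Amira receives £94,000.

Henrik takes one-fifth of £470,000 = £94,000. The remaining £376,000 passes to the descendants.
The descendants' portion (£376,000) is divided into 2 shares of £188,000: Svea takes £188,000; Saskia's £188,000 share passes to Saskia's issue.
Saskia's share (£188,000) is divided into 2 shares of £94,000: Amira and Bertrand each take £94,000.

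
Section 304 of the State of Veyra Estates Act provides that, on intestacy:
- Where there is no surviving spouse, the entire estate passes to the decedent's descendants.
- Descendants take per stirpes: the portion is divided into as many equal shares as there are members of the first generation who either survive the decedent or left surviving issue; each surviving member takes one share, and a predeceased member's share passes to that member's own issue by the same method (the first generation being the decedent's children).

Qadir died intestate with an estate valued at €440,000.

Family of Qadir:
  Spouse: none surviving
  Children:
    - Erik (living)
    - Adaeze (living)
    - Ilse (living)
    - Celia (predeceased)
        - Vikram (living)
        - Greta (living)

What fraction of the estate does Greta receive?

Greta receives 1/8 of the estate.

The entire €440,000 passes to the descendants.
That amount (€440,000) is divided into 4 shares of €110,000: Erik, Adaeze, and Ilse each take €110,000; Celia's €110,000 share passes to Celia's issue.
Celia's share (€110,000) is divided into 2 shares of €55,000: Vikram and Greta each take €55,000.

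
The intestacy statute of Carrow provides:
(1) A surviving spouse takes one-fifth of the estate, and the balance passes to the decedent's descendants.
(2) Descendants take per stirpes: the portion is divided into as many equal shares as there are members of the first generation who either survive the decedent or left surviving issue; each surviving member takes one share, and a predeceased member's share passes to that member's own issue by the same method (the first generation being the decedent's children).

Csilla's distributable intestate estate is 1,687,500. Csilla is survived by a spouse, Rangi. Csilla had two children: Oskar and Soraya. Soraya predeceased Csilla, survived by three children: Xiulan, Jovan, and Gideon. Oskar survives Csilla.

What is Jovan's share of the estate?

Rangi takes one-fifth of 1,687,500 = 337,500. The remaining 1,350,000 passes to the descendants.
The descendants' portion (1,350,000) is divided into 2 shares of 675,000: Oskar takes 675,000; Soraya's 675,000 share passes to Soraya's issue.
Soraya's share (675,000) is divided into 3 shares of 225,000: Xiulan, Jovan, and Gideon each take 225,000.

Jovan receives 225,000.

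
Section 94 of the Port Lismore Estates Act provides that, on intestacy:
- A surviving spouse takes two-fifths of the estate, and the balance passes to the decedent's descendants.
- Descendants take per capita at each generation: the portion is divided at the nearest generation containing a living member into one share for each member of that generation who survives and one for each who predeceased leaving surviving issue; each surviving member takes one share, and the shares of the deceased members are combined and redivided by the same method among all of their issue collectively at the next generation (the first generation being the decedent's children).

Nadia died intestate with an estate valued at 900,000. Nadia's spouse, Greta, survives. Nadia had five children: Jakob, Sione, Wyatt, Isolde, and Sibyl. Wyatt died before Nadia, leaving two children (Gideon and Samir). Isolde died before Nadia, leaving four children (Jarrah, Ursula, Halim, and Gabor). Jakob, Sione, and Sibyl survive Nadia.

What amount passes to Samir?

Greta takes two-fifths of 900,000 = 360,000. The remaining 540,000 passes to the descendants.
The descendants' portion (540,000) is divided at the children's generation into 5 shares of 108,000. Jakob, Sione, and Sibyl each take 108,000. The 2 shares of the deceased (Wyatt and Isolde) are combined into a pool of 216,000.
That pool (216,000) is divided at the grandchildren's generation equally among Gideon, Samir, Jarrah, Ursula, Halim, and Gabor: 36,000 each.

Samir receives 36,000.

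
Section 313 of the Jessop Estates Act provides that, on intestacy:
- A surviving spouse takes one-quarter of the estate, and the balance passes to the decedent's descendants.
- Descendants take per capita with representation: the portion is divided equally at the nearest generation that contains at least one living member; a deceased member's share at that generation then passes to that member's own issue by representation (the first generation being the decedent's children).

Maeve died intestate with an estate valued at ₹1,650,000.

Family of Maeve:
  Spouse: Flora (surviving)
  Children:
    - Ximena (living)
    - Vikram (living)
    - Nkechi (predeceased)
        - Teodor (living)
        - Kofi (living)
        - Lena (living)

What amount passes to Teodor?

Flora takes one-quarter of ₹1,650,000 = ₹412,500. The remaining ₹1,237,500 passes to the descendants.
The descendants' portion (₹1,237,500) is divided into 3 shares of ₹412,500: Ximena and Vikram each take ₹412,500; Nkechi's ₹412,500 share passes to Nkechi's issue.
Nkechi's share (₹412,500) is divided into 3 shares of ₹137,500: Teodor, Kofi, and Lena each take ₹137,500.

Teodor receives ₹137,500.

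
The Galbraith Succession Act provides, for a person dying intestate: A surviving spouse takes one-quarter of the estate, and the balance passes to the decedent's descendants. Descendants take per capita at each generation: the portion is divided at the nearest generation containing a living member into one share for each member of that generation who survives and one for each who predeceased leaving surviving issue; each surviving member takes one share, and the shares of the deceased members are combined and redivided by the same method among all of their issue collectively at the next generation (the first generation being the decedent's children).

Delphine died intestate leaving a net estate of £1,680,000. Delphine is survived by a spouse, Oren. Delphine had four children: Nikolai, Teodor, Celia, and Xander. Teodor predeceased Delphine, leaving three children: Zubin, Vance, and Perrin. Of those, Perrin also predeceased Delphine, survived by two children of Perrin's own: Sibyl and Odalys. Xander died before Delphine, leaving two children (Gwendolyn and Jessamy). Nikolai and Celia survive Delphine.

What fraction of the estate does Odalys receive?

Oren takes one-quarter of £1,680,000 = £420,000. The remaining £1,260,000 passes to the descendants.
The descendants' portion (£1,260,000) is divided at the children's generation into 4 shares of £315,000. Nikolai and Celia each take £315,000. The 2 shares of the deceased (Teodor and Xander) are combined into a pool of £630,000.
That pool (£630,000) is divided at the grandchildren's generation into 5 shares of £126,000. Zubin, Vance, Gwendolyn, and Jessamy each take £126,000. The remaining share for the deceased Perrin (£126,000) is carried to the next generation.
That pool (£126,000) is divided at the great-grandchildren's generation equally among Sibyl and Odalys: £63,000 each.

Odalys receives 3/80 of the estate.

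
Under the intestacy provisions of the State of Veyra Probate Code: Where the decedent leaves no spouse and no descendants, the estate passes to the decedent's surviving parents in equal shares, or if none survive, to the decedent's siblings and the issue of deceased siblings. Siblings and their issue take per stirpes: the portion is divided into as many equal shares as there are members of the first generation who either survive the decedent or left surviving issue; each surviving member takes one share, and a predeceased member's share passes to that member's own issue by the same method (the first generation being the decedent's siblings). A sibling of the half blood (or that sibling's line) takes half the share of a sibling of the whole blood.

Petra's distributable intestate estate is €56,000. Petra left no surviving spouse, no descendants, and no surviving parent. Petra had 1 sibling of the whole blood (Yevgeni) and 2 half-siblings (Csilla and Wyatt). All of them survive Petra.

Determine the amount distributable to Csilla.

The entire €56,000 passes to the siblings and their issue.
Counting each half-blood sibling's line as half a unit, there are 2 units in €56,000, so one unit is €28,000. Whole-blood lines (Yevgeni) take €28,000 each; half-blood lines (Csilla and Wyatt) take €14,000 each.

Csilla receives €14,000.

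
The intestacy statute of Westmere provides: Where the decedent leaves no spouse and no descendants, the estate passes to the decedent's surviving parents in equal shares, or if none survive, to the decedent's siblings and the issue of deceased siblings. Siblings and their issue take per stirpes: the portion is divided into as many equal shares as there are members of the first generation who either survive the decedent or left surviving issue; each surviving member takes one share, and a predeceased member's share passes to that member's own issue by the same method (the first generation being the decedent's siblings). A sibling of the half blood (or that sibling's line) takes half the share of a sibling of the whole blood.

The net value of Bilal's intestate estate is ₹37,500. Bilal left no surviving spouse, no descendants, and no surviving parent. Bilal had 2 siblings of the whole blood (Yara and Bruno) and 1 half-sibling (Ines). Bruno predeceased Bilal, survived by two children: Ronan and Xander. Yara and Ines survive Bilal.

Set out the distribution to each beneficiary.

The entire ₹37,500 passes to the siblings and their issue.
Counting each half-blood sibling's line as half a unit, there are 5/2 units in ₹37,500, so one unit is ₹15,000. Whole-blood lines (Yara and Bruno) take ₹15,000 each; half-blood lines (Ines) take ₹7,500 each.
Bruno's share (₹15,000) is divided into 2 shares of ₹7,500: Ronan and Xander each take ₹7,500.

Yara: ₹15,000; Ines: ₹7,500; Ronan: ₹7,500; Xander: ₹7,500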